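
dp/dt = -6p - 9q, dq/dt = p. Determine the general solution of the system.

Coefficient matrix A = [[-6, -9], [1, 0]].
Characteristic polynomial det(A - λI) = λ^2 + 6λ + 9 = 0.
Single eigenvalue λ = -3 with algebraic multiplicity 2.
Eigenvector v = (-3,1); generalized eigenvector w with (A-λI)w=v is (-2,1).
General solution: e^(-3t)[K_1·v + K_2·(t·v + w)].

p(t) = -3K_1e^(-3t) - 3K_2te^(-3t) - 2K_2e^(-3t), q(t) = K_1e^(-3t) + K_2te^(-3t) + K_2e^(-3t)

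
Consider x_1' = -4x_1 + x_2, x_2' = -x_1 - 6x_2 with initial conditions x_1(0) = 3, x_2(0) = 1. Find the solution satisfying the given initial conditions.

Coefficient matrix A = [[-4, 1], [-1, -6]].
Characteristic polynomial det(A - λI) = λ^2 + 10λ + 25 = 0.
Single eigenvalue λ = -5 with algebraic multiplicity 2.
Eigenvector v = (-1,1); generalized eigenvector w with (A-λI)w=v is (-3,2).
General solution: e^(-5t)[C_1·v + C_2·(t·v + w)].
Applying x_1(0)=3, x_2(0)=1 gives C_1=9, C_2=-4.

x_1(t) = 4te^(-5t) + 3e^(-5t), x_2(t) = -4te^(-5t) + e^(-5t)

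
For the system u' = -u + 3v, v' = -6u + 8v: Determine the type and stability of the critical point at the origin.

A = [[-1,3],[-6,8]]; det(A-λI) = λ^2 - 7λ + 10.
λ = 5, 2: both positive.

unstable node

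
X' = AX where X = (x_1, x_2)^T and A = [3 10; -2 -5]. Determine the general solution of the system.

x_1(t) = -2C_1e^(-t)sin(2t) - C_1e^(-t)cos(2t) - C_2e^(-t)sin(2t) + 2C_2e^(-t)cos(2t), x_2(t) = C_1e^(-t)sin(2t) - C_2e^(-t)cos(2t)

Coefficient matrix A = [[3, 10], [-2, -5]].
Characteristic polynomial det(A - λI) = λ^2 + 2λ + 5 = 0.
Eigenvalues λ = -1 ± 2i (complex conjugate pair).
For λ=-1+2i: an eigenvector is (-1,0) - i(-2,1) = (-1 + 2i, 0 - i).
A real fundamental pair from Re and Im of e^((-1+2i)t)v: X_1 = e^(-t)(cos(2t)·(-1,0) + sin(2t)·(-2,1)), X_2 = e^(-t)(sin(2t)·(-1,0) - cos(2t)·(-2,1)).
General solution: C_1X_1 + C_2X_2.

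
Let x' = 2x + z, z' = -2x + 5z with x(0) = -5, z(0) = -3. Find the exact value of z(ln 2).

8

A = [[2,1],[-2,5]]; eigenvalues λ = 4, 3.
Eigenvectors: (1,2) for λ=4, (-1,-1) for λ=3.
From the initial condition, c_1 = 2, c_2 = 7.
z(ln 2) = (2)(2^4)(2) + (7)(2^3)(-1) = 8.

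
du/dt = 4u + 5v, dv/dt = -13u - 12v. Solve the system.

u(t) = c_1e^(-4t)sin(t) + 2c_1e^(-4t)cos(t) + 2c_2e^(-4t)sin(t) - c_2e^(-4t)cos(t), v(t) = -2c_1e^(-4t)sin(t) - 3c_1e^(-4t)cos(t) - 3c_2e^(-4t)sin(t) + 2c_2e^(-4t)cos(t)

Coefficient matrix A = [[4, 5], [-13, -12]].
Characteristic polynomial det(A - λI) = λ^2 + 8λ + 17 = 0.
Eigenvalues λ = -4 ± i (complex conjugate pair).
For λ=-4+i: an eigenvector is (2,-3) - i(1,-2) = (2 - i, -3 + 2i).
A real fundamental pair from Re and Im of e^((-4+i)t)v: X_1 = e^(-4t)(cos(t)·(2,-3) + sin(t)·(1,-2)), X_2 = e^(-4t)(sin(t)·(2,-3) - cos(t)·(1,-2)).
General solution: c_1X_1 + c_2X_2.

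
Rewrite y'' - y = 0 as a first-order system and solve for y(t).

Let x_1 = y, x_2 = y'. Then x_1' = x_2 and x_2' = x_1.
A = [[0,1],[1,0]]; det(A-λI) = λ^2 - 1.
Eigenvalues λ = -1, 1 with eigenvectors (1,-1), (1,1).

y(t) = K_1e^(-t) + K_2e^(t)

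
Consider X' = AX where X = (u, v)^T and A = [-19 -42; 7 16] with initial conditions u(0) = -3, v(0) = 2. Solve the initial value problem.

u(t) = -6e^(2t) + 3e^(-5t), v(t) = 3e^(2t) - e^(-5t)

Coefficient matrix A = [[-19, -42], [7, 16]].
Characteristic polynomial det(A - λI) = λ^2 + 3λ - 10 = 0.
Eigenvalues λ = -5, 2.
For λ=-5: (A-λI) row 1 is [-14, -42], so an eigenvector is (-3, 1).
For λ=2: (A-λI) row 1 is [-21, -42], so an eigenvector is (2, -1).
General solution: K_1e^(-5t)(-3,1) + K_2e^(2t)(2,-1).
Applying u(0)=-3, v(0)=2 gives K_1=-1, K_2=-3.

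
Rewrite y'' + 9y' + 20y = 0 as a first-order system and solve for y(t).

y(t) = c_1e^(-4t) + c_2e^(-5t)

Let x_1 = y, x_2 = y'. Then x_1' = x_2 and x_2' = -20x_1 - 9x_2.
A = [[0,1],[-20,-9]]; det(A-λI) = λ^2 + 9λ + 20.
Eigenvalues λ = -4, -5 with eigenvectors (1,-4), (1,-5).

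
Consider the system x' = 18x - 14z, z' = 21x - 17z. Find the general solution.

x(t) = -K_1e^(4t) + 2K_2e^(-3t), z(t) = -K_1e^(4t) + 3K_2e^(-3t)

Coefficient matrix A = [[18, -14], [21, -17]].
Characteristic polynomial det(A - λI) = λ^2 - λ - 12 = 0.
Eigenvalues λ = 4, -3.
For λ=4: (A-λI) row 1 is [14, -14], so an eigenvector is (-1, -1).
For λ=-3: (A-λI) row 1 is [21, -14], so an eigenvector is (2, 3).
General solution: K_1e^(4t)(-1,-1) + K_2e^(-3t)(2,3).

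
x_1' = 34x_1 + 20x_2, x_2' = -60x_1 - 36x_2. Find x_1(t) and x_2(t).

Coefficient matrix A = [[34, 20], [-60, -36]].
Characteristic polynomial det(A - λI) = λ^2 + 2λ - 24 = 0.
Eigenvalues λ = -6, 4.
For λ=-6: (A-λI) row 1 is [40, 20], so an eigenvector is (-1, 2).
For λ=4: (A-λI) row 1 is [30, 20], so an eigenvector is (-2, 3).
General solution: C_1e^(-6t)(-1,2) + C_2e^(4t)(-2,3).

x_1(t) = -C_1e^(-6t) - 2C_2e^(4t), x_2(t) = 2C_1e^(-6t) + 3C_2e^(4t)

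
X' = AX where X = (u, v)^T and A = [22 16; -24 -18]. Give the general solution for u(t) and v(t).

u(t) = C_1e^(6t) + 2C_2e^(-2t), v(t) = -C_1e^(6t) - 3C_2e^(-2t)

Coefficient matrix A = [[22, 16], [-24, -18]].
Characteristic polynomial det(A - λI) = λ^2 - 4λ - 12 = 0.
Eigenvalues λ = 6, -2.
For λ=6: (A-λI) row 1 is [16, 16], so an eigenvector is (1, -1).
For λ=-2: (A-λI) row 1 is [24, 16], so an eigenvector is (2, -3).
General solution: C_1e^(6t)(1,-1) + C_2e^(-2t)(2,-3).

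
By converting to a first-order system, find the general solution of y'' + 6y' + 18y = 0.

y(t) = C_1e^(-3t)cos(3t) + C_2e^(-3t)sin(3t)

Let x_1 = y, x_2 = y'. Then x_1' = x_2 and x_2' = -18x_1 - 6x_2.
A = [[0,1],[-18,-6]]; det(A-λI) = λ^2 + 6λ + 18.
Eigenvalues λ = -3 ± 3i.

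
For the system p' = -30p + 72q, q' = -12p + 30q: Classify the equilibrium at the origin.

A = [[-30,72],[-12,30]]; det(A-λI) = λ^2 - 36.
λ = 6, -6: opposite signs.

saddle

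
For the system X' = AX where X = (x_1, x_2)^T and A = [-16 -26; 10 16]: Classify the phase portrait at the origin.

center

A = [[-16,-26],[10,16]]; det(A-λI) = λ^2 + 4.
λ = 0 ± 2i: zero real part.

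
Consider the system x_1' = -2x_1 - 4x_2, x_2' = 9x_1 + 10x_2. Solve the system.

Coefficient matrix A = [[-2, -4], [9, 10]].
Characteristic polynomial det(A - λI) = λ^2 - 8λ + 16 = 0.
Single eigenvalue λ = 4 with algebraic multiplicity 2.
Eigenvector v = (-2,3); generalized eigenvector w with (A-λI)w=v is (-1,2).
General solution: e^(4t)[K_1·v + K_2·(t·v + w)].

x_1(t) = -2K_1e^(4t) - 2K_2te^(4t) - K_2e^(4t), x_2(t) = 3K_1e^(4t) + 3K_2te^(4t) + 2K_2e^(4t)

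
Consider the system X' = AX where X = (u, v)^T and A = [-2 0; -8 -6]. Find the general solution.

u(t) = -C_1e^(-2t), v(t) = 2C_1e^(-2t) + C_2e^(-6t)

Coefficient matrix A = [[-2, 0], [-8, -6]].
Characteristic polynomial det(A - λI) = λ^2 + 8λ + 12 = 0.
Eigenvalues λ = -2, -6.
For λ=-2: (A-λI) row 2 is [-8, -4], so an eigenvector is (-1, 2).
For λ=-6: (A-λI) row 1 is [4, 0], so an eigenvector is (0, 1).
General solution: C_1e^(-2t)(-1,2) + C_2e^(-6t)(0,1).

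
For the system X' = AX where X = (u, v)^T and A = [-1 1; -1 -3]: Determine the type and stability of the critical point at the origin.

A = [[-1,1],[-1,-3]]; det(A-λI) = λ^2 + 4λ + 4.
repeated λ = -2 with a single eigenvector.

stable improper node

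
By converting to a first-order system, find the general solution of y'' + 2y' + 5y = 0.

y(t) = C_1e^(-t)cos(2t) + C_2e^(-t)sin(2t)

Let x_1 = y, x_2 = y'. Then x_1' = x_2 and x_2' = -5x_1 - 2x_2.
A = [[0,1],[-5,-2]]; det(A-λI) = λ^2 + 2λ + 5.
Eigenvalues λ = -1 ± 2i.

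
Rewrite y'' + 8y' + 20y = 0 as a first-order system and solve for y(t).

y(t) = C_1e^(-4t)cos(2t) + C_2e^(-4t)sin(2t)

Let x_1 = y, x_2 = y'. Then x_1' = x_2 and x_2' = -20x_1 - 8x_2.
A = [[0,1],[-20,-8]]; det(A-λI) = λ^2 + 8λ + 20.
Eigenvalues λ = -4 ± 2i.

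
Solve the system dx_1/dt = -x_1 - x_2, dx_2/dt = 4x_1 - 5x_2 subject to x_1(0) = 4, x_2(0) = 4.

x_1(t) = 4te^(-3t) + 4e^(-3t), x_2(t) = 8te^(-3t) + 4e^(-3t)

Coefficient matrix A = [[-1, -1], [4, -5]].
Characteristic polynomial det(A - λI) = λ^2 + 6λ + 9 = 0.
Single eigenvalue λ = -3 with algebraic multiplicity 2.
Eigenvector v = (-1,-2); generalized eigenvector w with (A-λI)w=v is (0,1).
General solution: e^(-3t)[K_1·v + K_2·(t·v + w)].
Applying x_1(0)=4, x_2(0)=4 gives K_1=-4, K_2=-4.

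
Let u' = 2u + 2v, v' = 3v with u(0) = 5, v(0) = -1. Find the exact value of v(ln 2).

-8

A = [[2,2],[0,3]]; eigenvalues λ = 3, 2.
Eigenvectors: (-2,-1) for λ=3, (-1,0) for λ=2.
From the initial condition, c_1 = 1, c_2 = -7.
v(ln 2) = (1)(2^3)(-1) + (-7)(2^2)(0) = -8.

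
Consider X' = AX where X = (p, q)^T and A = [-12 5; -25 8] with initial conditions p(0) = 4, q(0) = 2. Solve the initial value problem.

p(t) = -6e^(-2t)sin(5t) + 4e^(-2t)cos(5t), q(t) = -16e^(-2t)sin(5t) + 2e^(-2t)cos(5t)

Coefficient matrix A = [[-12, 5], [-25, 8]].
Characteristic polynomial det(A - λI) = λ^2 + 4λ + 29 = 0.
Eigenvalues λ = -2 ± 5i (complex conjugate pair).
For λ=-2+5i: an eigenvector is (1,2) - i(0,-1) = (1, 2 + i).
A real fundamental pair from Re and Im of e^((-2+5i)t)v: X_1 = e^(-2t)(cos(5t)·(1,2) + sin(5t)·(0,-1)), X_2 = e^(-2t)(sin(5t)·(1,2) - cos(5t)·(0,-1)).
General solution: K_1X_1 + K_2X_2.
Applying p(0)=4, q(0)=2 gives K_1=4, K_2=-6.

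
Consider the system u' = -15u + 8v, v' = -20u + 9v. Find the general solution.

u(t) = K_1e^(-3t)sin(4t) - K_1e^(-3t)cos(4t) - K_2e^(-3t)sin(4t) - K_2e^(-3t)cos(4t), v(t) = 2K_1e^(-3t)sin(4t) - K_1e^(-3t)cos(4t) - K_2e^(-3t)sin(4t) - 2K_2e^(-3t)cos(4t)

Coefficient matrix A = [[-15, 8], [-20, 9]].
Characteristic polynomial det(A - λI) = λ^2 + 6λ + 25 = 0.
Eigenvalues λ = -3 ± 4i (complex conjugate pair).
For λ=-3+4i: an eigenvector is (-1,-1) - i(1,2) = (-1 - i, -1 - 2i).
A real fundamental pair from Re and Im of e^((-3+4i)t)v: X_1 = e^(-3t)(cos(4t)·(-1,-1) + sin(4t)·(1,2)), X_2 = e^(-3t)(sin(4t)·(-1,-1) - cos(4t)·(1,2)).
General solution: K_1X_1 + K_2X_2.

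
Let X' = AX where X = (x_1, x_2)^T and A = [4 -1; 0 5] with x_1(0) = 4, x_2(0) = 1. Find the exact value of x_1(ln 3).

A = [[4,-1],[0,5]]; eigenvalues λ = 5, 4.
Eigenvectors: (-1,1) for λ=5, (1,0) for λ=4.
From the initial condition, c_1 = 1, c_2 = 5.
x_1(ln 3) = (1)(3^5)(-1) + (5)(3^4)(1) = 162.

162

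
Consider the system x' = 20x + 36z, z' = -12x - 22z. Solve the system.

x(t) = 3C_1e^(-4t) + 2C_2e^(2t), z(t) = -2C_1e^(-4t) - C_2e^(2t)

Coefficient matrix A = [[20, 36], [-12, -22]].
Characteristic polynomial det(A - λI) = λ^2 + 2λ - 8 = 0.
Eigenvalues λ = -4, 2.
For λ=-4: (A-λI) row 1 is [24, 36], so an eigenvector is (3, -2).
For λ=2: (A-λI) row 1 is [18, 36], so an eigenvector is (2, -1).
General solution: C_1e^(-4t)(3,-2) + C_2e^(2t)(2,-1).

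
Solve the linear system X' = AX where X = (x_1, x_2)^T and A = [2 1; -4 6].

x_1(t) = -c_1e^(4t) - c_2te^(4t) + 2c_2e^(4t), x_2(t) = -2c_1e^(4t) - 2c_2te^(4t) + 3c_2e^(4t)

Coefficient matrix A = [[2, 1], [-4, 6]].
Characteristic polynomial det(A - λI) = λ^2 - 8λ + 16 = 0.
Single eigenvalue λ = 4 with algebraic multiplicity 2.
Eigenvector v = (-1,-2); generalized eigenvector w with (A-λI)w=v is (2,3).
General solution: e^(4t)[c_1·v + c_2·(t·v + w)].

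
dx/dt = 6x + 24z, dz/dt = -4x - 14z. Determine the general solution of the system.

x(t) = 2c_1e^(-6t) + 3c_2e^(-2t), z(t) = -c_1e^(-6t) - c_2e^(-2t)

Coefficient matrix A = [[6, 24], [-4, -14]].
Characteristic polynomial det(A - λI) = λ^2 + 8λ + 12 = 0.
Eigenvalues λ = -6, -2.
For λ=-6: (A-λI) row 1 is [12, 24], so an eigenvector is (2, -1).
For λ=-2: (A-λI) row 1 is [8, 24], so an eigenvector is (3, -1).
General solution: c_1e^(-6t)(2,-1) + c_2e^(-2t)(3,-1).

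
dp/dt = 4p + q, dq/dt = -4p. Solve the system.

Coefficient matrix A = [[4, 1], [-4, 0]].
Characteristic polynomial det(A - λI) = λ^2 - 4λ + 4 = 0.
Single eigenvalue λ = 2 with algebraic multiplicity 2.
Eigenvector v = (1,-2); generalized eigenvector w with (A-λI)w=v is (1,-1).
General solution: e^(2t)[c_1·v + c_2·(t·v + w)].

p(t) = c_1e^(2t) + c_2te^(2t) + c_2e^(2t), q(t) = -2c_1e^(2t) - 2c_2te^(2t) - c_2e^(2t)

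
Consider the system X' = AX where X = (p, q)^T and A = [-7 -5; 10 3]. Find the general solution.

p(t) = c_1e^(-2t)cos(5t) + c_2e^(-2t)sin(5t), q(t) = c_1e^(-2t)sin(5t) - c_1e^(-2t)cos(5t) - c_2e^(-2t)sin(5t) - c_2e^(-2t)cos(5t)

Coefficient matrix A = [[-7, -5], [10, 3]].
Characteristic polynomial det(A - λI) = λ^2 + 4λ + 29 = 0.
Eigenvalues λ = -2 ± 5i (complex conjugate pair).
For λ=-2+5i: an eigenvector is (1,-1) - i(0,1) = (1, -1 - i).
A real fundamental pair from Re and Im of e^((-2+5i)t)v: X_1 = e^(-2t)(cos(5t)·(1,-1) + sin(5t)·(0,1)), X_2 = e^(-2t)(sin(5t)·(1,-1) - cos(5t)·(0,1)).
General solution: c_1X_1 + c_2X_2.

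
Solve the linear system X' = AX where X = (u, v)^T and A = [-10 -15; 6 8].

Coefficient matrix A = [[-10, -15], [6, 8]].
Characteristic polynomial det(A - λI) = λ^2 + 2λ + 10 = 0.
Eigenvalues λ = -1 ± 3i (complex conjugate pair).
For λ=-1+3i: an eigenvector is (-1,1) - i(-2,1) = (-1 + 2i, 1 - i).
A real fundamental pair from Re and Im of e^((-1+3i)t)v: X_1 = e^(-t)(cos(3t)·(-1,1) + sin(3t)·(-2,1)), X_2 = e^(-t)(sin(3t)·(-1,1) - cos(3t)·(-2,1)).
General solution: K_1X_1 + K_2X_2.

u(t) = -2K_1e^(-t)sin(3t) - K_1e^(-t)cos(3t) - K_2e^(-t)sin(3t) + 2K_2e^(-t)cos(3t), v(t) = K_1e^(-t)sin(3t) + K_1e^(-t)cos(3t) + K_2e^(-t)sin(3t) - K_2e^(-t)cos(3t)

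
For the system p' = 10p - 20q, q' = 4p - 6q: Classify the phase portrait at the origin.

A = [[10,-20],[4,-6]]; det(A-λI) = λ^2 - 4λ + 20.
λ = 2 ± 4i: positive real part.

unstable spiral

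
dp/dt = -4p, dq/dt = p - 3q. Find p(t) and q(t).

Coefficient matrix A = [[-4, 0], [1, -3]].
Characteristic polynomial det(A - λI) = λ^2 + 7λ + 12 = 0.
Eigenvalues λ = -4, -3.
For λ=-4: (A-λI) row 2 is [1, 1], so an eigenvector is (1, -1).
For λ=-3: (A-λI) row 1 is [-1, 0], so an eigenvector is (0, -1).
General solution: C_1e^(-4t)(1,-1) + C_2e^(-3t)(0,-1).

p(t) = C_1e^(-4t), q(t) = -C_1e^(-4t) - C_2e^(-3t)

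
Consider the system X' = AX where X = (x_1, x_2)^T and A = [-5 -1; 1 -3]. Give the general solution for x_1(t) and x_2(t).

Coefficient matrix A = [[-5, -1], [1, -3]].
Characteristic polynomial det(A - λI) = λ^2 + 8λ + 16 = 0.
Single eigenvalue λ = -4 with algebraic multiplicity 2.
Eigenvector v = (-1,1); generalized eigenvector w with (A-λI)w=v is (0,1).
General solution: e^(-4t)[c_1·v + c_2·(t·v + w)].

x_1(t) = -c_1e^(-4t) - c_2te^(-4t), x_2(t) = c_1e^(-4t) + c_2te^(-4t) + c_2e^(-4t)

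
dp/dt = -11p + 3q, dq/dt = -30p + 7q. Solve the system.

p(t) = -K_1e^(-2t)sin(3t) + K_2e^(-2t)cos(3t), q(t) = -3K_1e^(-2t)sin(3t) - K_1e^(-2t)cos(3t) - K_2e^(-2t)sin(3t) + 3K_2e^(-2t)cos(3t)

Coefficient matrix A = [[-11, 3], [-30, 7]].
Characteristic polynomial det(A - λI) = λ^2 + 4λ + 13 = 0.
Eigenvalues λ = -2 ± 3i (complex conjugate pair).
For λ=-2+3i: an eigenvector is (0,-1) - i(-1,-3) = (0 + i, -1 + 3i).
A real fundamental pair from Re and Im of e^((-2+3i)t)v: X_1 = e^(-2t)(cos(3t)·(0,-1) + sin(3t)·(-1,-3)), X_2 = e^(-2t)(sin(3t)·(0,-1) - cos(3t)·(-1,-3)).
General solution: K_1X_1 + K_2X_2.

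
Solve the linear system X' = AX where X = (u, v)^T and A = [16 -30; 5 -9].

u(t) = -3c_1e^(6t) - 2c_2e^(t), v(t) = -c_1e^(6t) - c_2e^(t)

Coefficient matrix A = [[16, -30], [5, -9]].
Characteristic polynomial det(A - λI) = λ^2 - 7λ + 6 = 0.
Eigenvalues λ = 6, 1.
For λ=6: (A-λI) row 1 is [10, -30], so an eigenvector is (-3, -1).
For λ=1: (A-λI) row 1 is [15, -30], so an eigenvector is (-2, -1).
General solution: c_1e^(6t)(-3,-1) + c_2e^(t)(-2,-1).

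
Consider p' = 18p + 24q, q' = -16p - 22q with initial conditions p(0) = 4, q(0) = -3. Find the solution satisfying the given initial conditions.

p(t) = 3e^(2t) + e^(-6t), q(t) = -2e^(2t) - e^(-6t)

Coefficient matrix A = [[18, 24], [-16, -22]].
Characteristic polynomial det(A - λI) = λ^2 + 4λ - 12 = 0.
Eigenvalues λ = 2, -6.
For λ=2: (A-λI) row 1 is [16, 24], so an eigenvector is (-3, 2).
For λ=-6: (A-λI) row 1 is [24, 24], so an eigenvector is (-1, 1).
General solution: K_1e^(2t)(-3,2) + K_2e^(-6t)(-1,1).
Applying p(0)=4, q(0)=-3 gives K_1=-1, K_2=-1.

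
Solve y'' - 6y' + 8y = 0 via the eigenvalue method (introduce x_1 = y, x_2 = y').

y(t) = C_1e^(4t) + C_2e^(2t)

Let x_1 = y, x_2 = y'. Then x_1' = x_2 and x_2' = -8x_1 + 6x_2.
A = [[0,1],[-8,6]]; det(A-λI) = λ^2 - 6λ + 8.
Eigenvalues λ = 4, 2 with eigenvectors (1,4), (1,2).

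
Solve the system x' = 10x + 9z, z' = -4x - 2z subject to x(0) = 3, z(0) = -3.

x(t) = -9te^(4t) + 3e^(4t), z(t) = 6te^(4t) - 3e^(4t)

Coefficient matrix A = [[10, 9], [-4, -2]].
Characteristic polynomial det(A - λI) = λ^2 - 8λ + 16 = 0.
Single eigenvalue λ = 4 with algebraic multiplicity 2.
Eigenvector v = (-3,2); generalized eigenvector w with (A-λI)w=v is (1,-1).
General solution: e^(4t)[C_1·v + C_2·(t·v + w)].
Applying x(0)=3, z(0)=-3 gives C_1=0, C_2=3.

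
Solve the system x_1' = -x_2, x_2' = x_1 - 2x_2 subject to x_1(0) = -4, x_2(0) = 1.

Coefficient matrix A = [[0, -1], [1, -2]].
Characteristic polynomial det(A - λI) = λ^2 + 2λ + 1 = 0.
Single eigenvalue λ = -1 with algebraic multiplicity 2.
Eigenvector v = (-1,-1); generalized eigenvector w with (A-λI)w=v is (-2,-1).
General solution: e^(-t)[c_1·v + c_2·(t·v + w)].
Applying x_1(0)=-4, x_2(0)=1 gives c_1=-6, c_2=5.

x_1(t) = -5te^(-t) - 4e^(-t), x_2(t) = -5te^(-t) + e^(-t)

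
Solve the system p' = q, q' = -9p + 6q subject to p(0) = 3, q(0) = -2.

Coefficient matrix A = [[0, 1], [-9, 6]].
Characteristic polynomial det(A - λI) = λ^2 - 6λ + 9 = 0.
Single eigenvalue λ = 3 with algebraic multiplicity 2.
Eigenvector v = (1,3); generalized eigenvector w with (A-λI)w=v is (-1,-2).
General solution: e^(3t)[C_1·v + C_2·(t·v + w)].
Applying p(0)=3, q(0)=-2 gives C_1=-8, C_2=-11.

p(t) = -11te^(3t) + 3e^(3t), q(t) = -33te^(3t) - 2e^(3t)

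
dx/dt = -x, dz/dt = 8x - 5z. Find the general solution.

x(t) = K_2e^(-t), z(t) = K_1e^(-5t) + 2K_2e^(-t)

Coefficient matrix A = [[-1, 0], [8, -5]].
Characteristic polynomial det(A - λI) = λ^2 + 6λ + 5 = 0.
Eigenvalues λ = -5, -1.
For λ=-5: (A-λI) row 1 is [4, 0], so an eigenvector is (0, 1).
For λ=-1: (A-λI) row 2 is [8, -4], so an eigenvector is (1, 2).
General solution: K_1e^(-5t)(0,1) + K_2e^(-t)(1,2).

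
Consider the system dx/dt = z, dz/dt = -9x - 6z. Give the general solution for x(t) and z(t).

Coefficient matrix A = [[0, 1], [-9, -6]].
Characteristic polynomial det(A - λI) = λ^2 + 6λ + 9 = 0.
Single eigenvalue λ = -3 with algebraic multiplicity 2.
Eigenvector v = (-1,3); generalized eigenvector w with (A-λI)w=v is (-1,2).
General solution: e^(-3t)[K_1·v + K_2·(t·v + w)].

x(t) = -K_1e^(-3t) - K_2te^(-3t) - K_2e^(-3t), z(t) = 3K_1e^(-3t) + 3K_2te^(-3t) + 2K_2e^(-3t)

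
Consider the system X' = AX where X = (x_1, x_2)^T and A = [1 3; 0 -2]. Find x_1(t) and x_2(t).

Coefficient matrix A = [[1, 3], [0, -2]].
Characteristic polynomial det(A - λI) = λ^2 + λ - 2 = 0.
Eigenvalues λ = -2, 1.
For λ=-2: (A-λI) row 1 is [3, 3], so an eigenvector is (1, -1).
For λ=1: (A-λI) row 1 is [0, 3], so an eigenvector is (1, 0).
General solution: c_1e^(-2t)(1,-1) + c_2e^(t)(1,0).

x_1(t) = c_1e^(-2t) + c_2e^(t), x_2(t) = -c_1e^(-2t)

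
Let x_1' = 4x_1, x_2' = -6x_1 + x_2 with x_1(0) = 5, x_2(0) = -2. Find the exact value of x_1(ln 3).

A = [[4,0],[-6,1]]; eigenvalues λ = 1, 4.
Eigenvectors: (0,1) for λ=1, (1,-2) for λ=4.
From the initial condition, c_1 = 8, c_2 = 5.
x_1(ln 3) = (8)(3^1)(0) + (5)(3^4)(1) = 405.

405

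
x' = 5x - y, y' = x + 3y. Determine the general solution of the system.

Coefficient matrix A = [[5, -1], [1, 3]].
Characteristic polynomial det(A - λI) = λ^2 - 8λ + 16 = 0.
Single eigenvalue λ = 4 with algebraic multiplicity 2.
Eigenvector v = (1,1); generalized eigenvector w with (A-λI)w=v is (0,-1).
General solution: e^(4t)[K_1·v + K_2·(t·v + w)].

x(t) = K_1e^(4t) + K_2te^(4t), y(t) = K_1e^(4t) + K_2te^(4t) - K_2e^(4t)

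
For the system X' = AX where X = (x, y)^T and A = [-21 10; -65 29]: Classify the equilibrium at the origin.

A = [[-21,10],[-65,29]]; det(A-λI) = λ^2 - 8λ + 41.
λ = 4 ± 5i: positive real part.

unstable spiral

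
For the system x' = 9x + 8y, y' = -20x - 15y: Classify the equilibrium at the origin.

A = [[9,8],[-20,-15]]; det(A-λI) = λ^2 + 6λ + 25.
λ = -3 ± 4i: negative real part.

stable spiral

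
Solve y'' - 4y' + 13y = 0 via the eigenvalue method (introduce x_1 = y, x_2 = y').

y(t) = K_1e^(2t)cos(3t) + K_2e^(2t)sin(3t)

Let x_1 = y, x_2 = y'. Then x_1' = x_2 and x_2' = -13x_1 + 4x_2.
A = [[0,1],[-13,4]]; det(A-λI) = λ^2 - 4λ + 13.
Eigenvalues λ = 2 ± 3i.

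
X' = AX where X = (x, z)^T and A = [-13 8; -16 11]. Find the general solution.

x(t) = c_1e^(3t) + c_2e^(-5t), z(t) = 2c_1e^(3t) + c_2e^(-5t)

Coefficient matrix A = [[-13, 8], [-16, 11]].
Characteristic polynomial det(A - λI) = λ^2 + 2λ - 15 = 0.
Eigenvalues λ = 3, -5.
For λ=3: (A-λI) row 1 is [-16, 8], so an eigenvector is (1, 2).
For λ=-5: (A-λI) row 1 is [-8, 8], so an eigenvector is (1, 1).
General solution: c_1e^(3t)(1,2) + c_2e^(-5t)(1,1).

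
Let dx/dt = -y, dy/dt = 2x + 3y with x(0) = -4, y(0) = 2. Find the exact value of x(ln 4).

A = [[0,-1],[2,3]]; eigenvalues λ = 2, 1.
Eigenvectors: (1,-2) for λ=2, (-1,1) for λ=1.
From the initial condition, c_1 = 2, c_2 = 6.
x(ln 4) = (2)(4^2)(1) + (6)(4^1)(-1) = 8.

8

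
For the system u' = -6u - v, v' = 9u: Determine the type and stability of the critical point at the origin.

A = [[-6,-1],[9,0]]; det(A-λI) = λ^2 + 6λ + 9.
repeated λ = -3 with a single eigenvector.

stable improper node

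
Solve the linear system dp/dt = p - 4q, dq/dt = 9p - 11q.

Coefficient matrix A = [[1, -4], [9, -11]].
Characteristic polynomial det(A - λI) = λ^2 + 10λ + 25 = 0.
Single eigenvalue λ = -5 with algebraic multiplicity 2.
Eigenvector v = (2,3); generalized eigenvector w with (A-λI)w=v is (1,1).
General solution: e^(-5t)[c_1·v + c_2·(t·v + w)].

p(t) = 2c_1e^(-5t) + 2c_2te^(-5t) + c_2e^(-5t), q(t) = 3c_1e^(-5t) + 3c_2te^(-5t) + c_2e^(-5t)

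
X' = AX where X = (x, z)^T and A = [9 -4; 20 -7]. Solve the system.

x(t) = -c_1e^(t)sin(4t) + c_2e^(t)cos(4t), z(t) = -2c_1e^(t)sin(4t) + c_1e^(t)cos(4t) + c_2e^(t)sin(4t) + 2c_2e^(t)cos(4t)

Coefficient matrix A = [[9, -4], [20, -7]].
Characteristic polynomial det(A - λI) = λ^2 - 2λ + 17 = 0.
Eigenvalues λ = 1 ± 4i (complex conjugate pair).
For λ=1+4i: an eigenvector is (0,1) - i(-1,-2) = (0 + i, 1 + 2i).
A real fundamental pair from Re and Im of e^((1+4i)t)v: X_1 = e^(t)(cos(4t)·(0,1) + sin(4t)·(-1,-2)), X_2 = e^(t)(sin(4t)·(0,1) - cos(4t)·(-1,-2)).
General solution: c_1X_1 + c_2X_2.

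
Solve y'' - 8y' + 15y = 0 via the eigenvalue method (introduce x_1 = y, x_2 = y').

y(t) = c_1e^(5t) + c_2e^(3t)

Let x_1 = y, x_2 = y'. Then x_1' = x_2 and x_2' = -15x_1 + 8x_2.
A = [[0,1],[-15,8]]; det(A-λI) = λ^2 - 8λ + 15.
Eigenvalues λ = 5, 3 with eigenvectors (1,5), (1,3).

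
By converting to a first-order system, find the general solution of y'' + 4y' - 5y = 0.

Let x_1 = y, x_2 = y'. Then x_1' = x_2 and x_2' = 5x_1 - 4x_2.
A = [[0,1],[5,-4]]; det(A-λI) = λ^2 + 4λ - 5.
Eigenvalues λ = 1, -5 with eigenvectors (1,1), (1,-5).

y(t) = c_1e^(t) + c_2e^(-5t)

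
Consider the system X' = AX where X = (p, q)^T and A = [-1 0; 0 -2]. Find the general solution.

p(t) = c_2e^(-t), q(t) = -c_1e^(-2t)

Coefficient matrix A = [[-1, 0], [0, -2]].
Characteristic polynomial det(A - λI) = λ^2 + 3λ + 2 = 0.
Eigenvalues λ = -2, -1.
For λ=-2: (A-λI) row 1 is [1, 0], so an eigenvector is (0, -1).
For λ=-1: (A-λI) row 2 is [0, -1], so an eigenvector is (1, 0).
General solution: c_1e^(-2t)(0,-1) + c_2e^(-t)(1,0).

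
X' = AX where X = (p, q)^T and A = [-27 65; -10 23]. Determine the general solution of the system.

Coefficient matrix A = [[-27, 65], [-10, 23]].
Characteristic polynomial det(A - λI) = λ^2 + 4λ + 29 = 0.
Eigenvalues λ = -2 ± 5i (complex conjugate pair).
For λ=-2+5i: an eigenvector is (3,1) - i(-2,-1) = (3 + 2i, 1 + i).
A real fundamental pair from Re and Im of e^((-2+5i)t)v: X_1 = e^(-2t)(cos(5t)·(3,1) + sin(5t)·(-2,-1)), X_2 = e^(-2t)(sin(5t)·(3,1) - cos(5t)·(-2,-1)).
General solution: c_1X_1 + c_2X_2.

p(t) = -2c_1e^(-2t)sin(5t) + 3c_1e^(-2t)cos(5t) + 3c_2e^(-2t)sin(5t) + 2c_2e^(-2t)cos(5t), q(t) = -c_1e^(-2t)sin(5t) + c_1e^(-2t)cos(5t) + c_2e^(-2t)sin(5t) + c_2e^(-2t)cos(5t)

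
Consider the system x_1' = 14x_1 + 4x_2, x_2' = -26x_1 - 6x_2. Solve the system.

x_1(t) = -c_1e^(4t)sin(2t) - c_1e^(4t)cos(2t) - c_2e^(4t)sin(2t) + c_2e^(4t)cos(2t), x_2(t) = 3c_1e^(4t)sin(2t) + 2c_1e^(4t)cos(2t) + 2c_2e^(4t)sin(2t) - 3c_2e^(4t)cos(2t)

Coefficient matrix A = [[14, 4], [-26, -6]].
Characteristic polynomial det(A - λI) = λ^2 - 8λ + 20 = 0.
Eigenvalues λ = 4 ± 2i (complex conjugate pair).
For λ=4+2i: an eigenvector is (-1,2) - i(-1,3) = (-1 + i, 2 - 3i).
A real fundamental pair from Re and Im of e^((4+2i)t)v: X_1 = e^(4t)(cos(2t)·(-1,2) + sin(2t)·(-1,3)), X_2 = e^(4t)(sin(2t)·(-1,2) - cos(2t)·(-1,3)).
General solution: c_1X_1 + c_2X_2.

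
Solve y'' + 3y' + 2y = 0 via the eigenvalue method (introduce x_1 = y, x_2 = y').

Let x_1 = y, x_2 = y'. Then x_1' = x_2 and x_2' = -2x_1 - 3x_2.
A = [[0,1],[-2,-3]]; det(A-λI) = λ^2 + 3λ + 2.
Eigenvalues λ = -2, -1 with eigenvectors (1,-2), (1,-1).

y(t) = c_1e^(-2t) + c_2e^(-t)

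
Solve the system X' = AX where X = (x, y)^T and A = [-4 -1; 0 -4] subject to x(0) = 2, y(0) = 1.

x(t) = -te^(-4t) + 2e^(-4t), y(t) = e^(-4t)

Coefficient matrix A = [[-4, -1], [0, -4]].
Characteristic polynomial det(A - λI) = λ^2 + 8λ + 16 = 0.
Single eigenvalue λ = -4 with algebraic multiplicity 2.
Eigenvector v = (-1,0); generalized eigenvector w with (A-λI)w=v is (-1,1).
General solution: e^(-4t)[c_1·v + c_2·(t·v + w)].
Applying x(0)=2, y(0)=1 gives c_1=-3, c_2=1.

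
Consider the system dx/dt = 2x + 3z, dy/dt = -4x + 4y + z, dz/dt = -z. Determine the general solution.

Coefficient matrix A = [[2, 0, 3], [-4, 4, 1], [0, 0, -1]].
det(A - λI) = 0 gives eigenvalues λ = 2, 4, -1.
For λ=2: eigenvector (1,2,0).
For λ=4: eigenvector (0,1,0).
For λ=-1: eigenvector (-1,-1,1).
General solution: K_1e^(2t)(1,2,0) + K_2e^(4t)(0,1,0) + K_3e^(-t)(-1,-1,1).

x(t) = K_1e^(2t) - K_3e^(-t), y(t) = 2K_1e^(2t) + K_2e^(4t) - K_3e^(-t), z(t) = K_3e^(-t)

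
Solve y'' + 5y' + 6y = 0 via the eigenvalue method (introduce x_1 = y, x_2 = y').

y(t) = K_1e^(-3t) + K_2e^(-2t)

Let x_1 = y, x_2 = y'. Then x_1' = x_2 and x_2' = -6x_1 - 5x_2.
A = [[0,1],[-6,-5]]; det(A-λI) = λ^2 + 5λ + 6.
Eigenvalues λ = -3, -2 with eigenvectors (1,-3), (1,-2).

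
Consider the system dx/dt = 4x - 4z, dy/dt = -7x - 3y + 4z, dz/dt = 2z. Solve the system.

x(t) = c_1e^(4t) + 2c_3e^(2t), y(t) = -c_1e^(4t) + c_2e^(-3t) - 2c_3e^(2t), z(t) = c_3e^(2t)

Coefficient matrix A = [[4, 0, -4], [-7, -3, 4], [0, 0, 2]].
det(A - λI) = 0 gives eigenvalues λ = 4, -3, 2.
For λ=4: eigenvector (1,-1,0).
For λ=-3: eigenvector (0,1,0).
For λ=2: eigenvector (2,-2,1).
General solution: c_1e^(4t)(1,-1,0) + c_2e^(-3t)(0,1,0) + c_3e^(2t)(2,-2,1).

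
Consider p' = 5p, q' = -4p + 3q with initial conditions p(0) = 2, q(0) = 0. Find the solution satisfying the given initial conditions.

Coefficient matrix A = [[5, 0], [-4, 3]].
Characteristic polynomial det(A - λI) = λ^2 - 8λ + 15 = 0.
Eigenvalues λ = 5, 3.
For λ=5: (A-λI) row 2 is [-4, -2], so an eigenvector is (1, -2).
For λ=3: (A-λI) row 1 is [2, 0], so an eigenvector is (0, 1).
General solution: K_1e^(5t)(1,-2) + K_2e^(3t)(0,1).
Applying p(0)=2, q(0)=0 gives K_1=2, K_2=4.

p(t) = 2e^(5t), q(t) = -4e^(5t) + 4e^(3t)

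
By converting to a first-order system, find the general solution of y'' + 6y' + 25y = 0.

Let x_1 = y, x_2 = y'. Then x_1' = x_2 and x_2' = -25x_1 - 6x_2.
A = [[0,1],[-25,-6]]; det(A-λI) = λ^2 + 6λ + 25.
Eigenvalues λ = -3 ± 4i.

y(t) = C_1e^(-3t)cos(4t) + C_2e^(-3t)sin(4t)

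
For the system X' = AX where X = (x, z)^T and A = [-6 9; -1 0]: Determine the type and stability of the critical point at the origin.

stable improper node

A = [[-6,9],[-1,0]]; det(A-λI) = λ^2 + 6λ + 9.
repeated λ = -3 with a single eigenvector.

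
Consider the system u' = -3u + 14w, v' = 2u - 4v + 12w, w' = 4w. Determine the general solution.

u(t) = K_2e^(-3t) + 2K_3e^(4t), v(t) = K_1e^(-4t) + 2K_2e^(-3t) + 2K_3e^(4t), w(t) = K_3e^(4t)

Coefficient matrix A = [[-3, 0, 14], [2, -4, 12], [0, 0, 4]].
det(A - λI) = 0 gives eigenvalues λ = -4, -3, 4.
For λ=-4: eigenvector (0,1,0).
For λ=-3: eigenvector (1,2,0).
For λ=4: eigenvector (2,2,1).
General solution: K_1e^(-4t)(0,1,0) + K_2e^(-3t)(1,2,0) + K_3e^(4t)(2,2,1).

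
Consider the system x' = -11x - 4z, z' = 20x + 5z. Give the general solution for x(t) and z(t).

x(t) = K_1e^(-3t)cos(4t) + K_2e^(-3t)sin(4t), z(t) = K_1e^(-3t)sin(4t) - 2K_1e^(-3t)cos(4t) - 2K_2e^(-3t)sin(4t) - K_2e^(-3t)cos(4t)

Coefficient matrix A = [[-11, -4], [20, 5]].
Characteristic polynomial det(A - λI) = λ^2 + 6λ + 25 = 0.
Eigenvalues λ = -3 ± 4i (complex conjugate pair).
For λ=-3+4i: an eigenvector is (1,-2) - i(0,1) = (1, -2 - i).
A real fundamental pair from Re and Im of e^((-3+4i)t)v: X_1 = e^(-3t)(cos(4t)·(1,-2) + sin(4t)·(0,1)), X_2 = e^(-3t)(sin(4t)·(1,-2) - cos(4t)·(0,1)).
General solution: K_1X_1 + K_2X_2.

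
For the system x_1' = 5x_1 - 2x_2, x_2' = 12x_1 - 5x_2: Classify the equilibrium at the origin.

saddle

A = [[5,-2],[12,-5]]; det(A-λI) = λ^2 - 1.
λ = 1, -1: opposite signs.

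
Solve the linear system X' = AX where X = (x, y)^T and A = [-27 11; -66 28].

Coefficient matrix A = [[-27, 11], [-66, 28]].
Characteristic polynomial det(A - λI) = λ^2 - λ - 30 = 0.
Eigenvalues λ = -5, 6.
For λ=-5: (A-λI) row 1 is [-22, 11], so an eigenvector is (-1, -2).
For λ=6: (A-λI) row 1 is [-33, 11], so an eigenvector is (-1, -3).
General solution: C_1e^(-5t)(-1,-2) + C_2e^(6t)(-1,-3).

x(t) = -C_1e^(-5t) - C_2e^(6t), y(t) = -2C_1e^(-5t) - 3C_2e^(6t)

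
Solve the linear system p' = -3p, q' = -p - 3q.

Coefficient matrix A = [[-3, 0], [-1, -3]].
Characteristic polynomial det(A - λI) = λ^2 + 6λ + 9 = 0.
Single eigenvalue λ = -3 with algebraic multiplicity 2.
Eigenvector v = (0,-1); generalized eigenvector w with (A-λI)w=v is (1,-3).
General solution: e^(-3t)[c_1·v + c_2·(t·v + w)].

p(t) = c_2e^(-3t), q(t) = -c_1e^(-3t) - c_2te^(-3t) - 3c_2e^(-3t)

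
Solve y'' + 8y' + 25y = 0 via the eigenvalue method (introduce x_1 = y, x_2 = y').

y(t) = c_1e^(-4t)cos(3t) + c_2e^(-4t)sin(3t)

Let x_1 = y, x_2 = y'. Then x_1' = x_2 and x_2' = -25x_1 - 8x_2.
A = [[0,1],[-25,-8]]; det(A-λI) = λ^2 + 8λ + 25.
Eigenvalues λ = -4 ± 3i.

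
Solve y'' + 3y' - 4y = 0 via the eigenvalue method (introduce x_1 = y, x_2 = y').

y(t) = K_1e^(t) + K_2e^(-4t)

Let x_1 = y, x_2 = y'. Then x_1' = x_2 and x_2' = 4x_1 - 3x_2.
A = [[0,1],[4,-3]]; det(A-λI) = λ^2 + 3λ - 4.
Eigenvalues λ = 1, -4 with eigenvectors (1,1), (1,-4).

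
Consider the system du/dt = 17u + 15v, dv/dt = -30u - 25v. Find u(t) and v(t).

u(t) = 2C_1e^(-4t)sin(3t) + C_1e^(-4t)cos(3t) + C_2e^(-4t)sin(3t) - 2C_2e^(-4t)cos(3t), v(t) = -3C_1e^(-4t)sin(3t) - C_1e^(-4t)cos(3t) - C_2e^(-4t)sin(3t) + 3C_2e^(-4t)cos(3t)

Coefficient matrix A = [[17, 15], [-30, -25]].
Characteristic polynomial det(A - λI) = λ^2 + 8λ + 25 = 0.
Eigenvalues λ = -4 ± 3i (complex conjugate pair).
For λ=-4+3i: an eigenvector is (1,-1) - i(2,-3) = (1 - 2i, -1 + 3i).
A real fundamental pair from Re and Im of e^((-4+3i)t)v: X_1 = e^(-4t)(cos(3t)·(1,-1) + sin(3t)·(2,-3)), X_2 = e^(-4t)(sin(3t)·(1,-1) - cos(3t)·(2,-3)).
General solution: C_1X_1 + C_2X_2.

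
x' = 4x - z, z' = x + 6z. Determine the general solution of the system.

Coefficient matrix A = [[4, -1], [1, 6]].
Characteristic polynomial det(A - λI) = λ^2 - 10λ + 25 = 0.
Single eigenvalue λ = 5 with algebraic multiplicity 2.
Eigenvector v = (1,-1); generalized eigenvector w with (A-λI)w=v is (-3,2).
General solution: e^(5t)[K_1·v + K_2·(t·v + w)].

x(t) = K_1e^(5t) + K_2te^(5t) - 3K_2e^(5t), z(t) = -K_1e^(5t) - K_2te^(5t) + 2K_2e^(5t)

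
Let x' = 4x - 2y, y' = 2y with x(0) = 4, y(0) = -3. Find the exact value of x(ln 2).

A = [[4,-2],[0,2]]; eigenvalues λ = 2, 4.
Eigenvectors: (-1,-1) for λ=2, (1,0) for λ=4.
From the initial condition, c_1 = 3, c_2 = 7.
x(ln 2) = (3)(2^2)(-1) + (7)(2^4)(1) = 100.

100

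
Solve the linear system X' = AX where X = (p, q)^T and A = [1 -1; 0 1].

Coefficient matrix A = [[1, -1], [0, 1]].
Characteristic polynomial det(A - λI) = λ^2 - 2λ + 1 = 0.
Single eigenvalue λ = 1 with algebraic multiplicity 2.
Eigenvector v = (1,0); generalized eigenvector w with (A-λI)w=v is (-2,-1).
General solution: e^(t)[K_1·v + K_2·(t·v + w)].

p(t) = K_1e^(t) + K_2te^(t) - 2K_2e^(t), q(t) = -K_2e^(t)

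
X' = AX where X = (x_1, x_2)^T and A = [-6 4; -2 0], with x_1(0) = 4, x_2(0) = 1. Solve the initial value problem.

x_1(t) = -2e^(-2t) + 6e^(-4t), x_2(t) = -2e^(-2t) + 3e^(-4t)

Coefficient matrix A = [[-6, 4], [-2, 0]].
Characteristic polynomial det(A - λI) = λ^2 + 6λ + 8 = 0.
Eigenvalues λ = -4, -2.
For λ=-4: (A-λI) row 1 is [-2, 4], so an eigenvector is (2, 1).
For λ=-2: (A-λI) row 1 is [-4, 4], so an eigenvector is (-1, -1).
General solution: K_1e^(-4t)(2,1) + K_2e^(-2t)(-1,-1).
Applying x_1(0)=4, x_2(0)=1 gives K_1=3, K_2=2.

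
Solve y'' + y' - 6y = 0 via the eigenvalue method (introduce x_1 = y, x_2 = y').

Let x_1 = y, x_2 = y'. Then x_1' = x_2 and x_2' = 6x_1 - x_2.
A = [[0,1],[6,-1]]; det(A-λI) = λ^2 + λ - 6.
Eigenvalues λ = 2, -3 with eigenvectors (1,2), (1,-3).

y(t) = c_1e^(2t) + c_2e^(-3t)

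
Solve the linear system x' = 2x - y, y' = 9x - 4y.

Coefficient matrix A = [[2, -1], [9, -4]].
Characteristic polynomial det(A - λI) = λ^2 + 2λ + 1 = 0.
Single eigenvalue λ = -1 with algebraic multiplicity 2.
Eigenvector v = (-1,-3); generalized eigenvector w with (A-λI)w=v is (-1,-2).
General solution: e^(-t)[C_1·v + C_2·(t·v + w)].

x(t) = -C_1e^(-t) - C_2te^(-t) - C_2e^(-t), y(t) = -3C_1e^(-t) - 3C_2te^(-t) - 2C_2e^(-t)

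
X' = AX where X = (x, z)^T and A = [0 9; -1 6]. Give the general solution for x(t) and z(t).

Coefficient matrix A = [[0, 9], [-1, 6]].
Characteristic polynomial det(A - λI) = λ^2 - 6λ + 9 = 0.
Single eigenvalue λ = 3 with algebraic multiplicity 2.
Eigenvector v = (3,1); generalized eigenvector w with (A-λI)w=v is (2,1).
General solution: e^(3t)[c_1·v + c_2·(t·v + w)].

x(t) = 3c_1e^(3t) + 3c_2te^(3t) + 2c_2e^(3t), z(t) = c_1e^(3t) + c_2te^(3t) + c_2e^(3t)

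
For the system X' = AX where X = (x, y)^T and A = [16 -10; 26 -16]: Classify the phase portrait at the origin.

A = [[16,-10],[26,-16]]; det(A-λI) = λ^2 + 4.
λ = 0 ± 2i: zero real part.

center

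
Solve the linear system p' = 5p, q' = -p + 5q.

p(t) = K_2e^(5t), q(t) = -K_1e^(5t) - K_2te^(5t) - 3K_2e^(5t)

Coefficient matrix A = [[5, 0], [-1, 5]].
Characteristic polynomial det(A - λI) = λ^2 - 10λ + 25 = 0.
Single eigenvalue λ = 5 with algebraic multiplicity 2.
Eigenvector v = (0,-1); generalized eigenvector w with (A-λI)w=v is (1,-3).
General solution: e^(5t)[K_1·v + K_2·(t·v + w)].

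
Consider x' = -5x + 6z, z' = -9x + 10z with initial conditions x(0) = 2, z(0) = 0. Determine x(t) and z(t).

x(t) = -4e^(4t) + 6e^(t), z(t) = -6e^(4t) + 6e^(t)

Coefficient matrix A = [[-5, 6], [-9, 10]].
Characteristic polynomial det(A - λI) = λ^2 - 5λ + 4 = 0.
Eigenvalues λ = 1, 4.
For λ=1: (A-λI) row 1 is [-6, 6], so an eigenvector is (1, 1).
For λ=4: (A-λI) row 1 is [-9, 6], so an eigenvector is (-2, -3).
General solution: c_1e^(t)(1,1) + c_2e^(4t)(-2,-3).
Applying x(0)=2, z(0)=0 gives c_1=6, c_2=2.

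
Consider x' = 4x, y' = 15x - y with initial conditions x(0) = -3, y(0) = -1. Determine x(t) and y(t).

x(t) = -3e^(4t), y(t) = -9e^(4t) + 8e^(-t)

Coefficient matrix A = [[4, 0], [15, -1]].
Characteristic polynomial det(A - λI) = λ^2 - 3λ - 4 = 0.
Eigenvalues λ = -1, 4.
For λ=-1: (A-λI) row 1 is [5, 0], so an eigenvector is (0, -1).
For λ=4: (A-λI) row 2 is [15, -5], so an eigenvector is (1, 3).
General solution: C_1e^(-t)(0,-1) + C_2e^(4t)(1,3).
Applying x(0)=-3, y(0)=-1 gives C_1=-8, C_2=-3.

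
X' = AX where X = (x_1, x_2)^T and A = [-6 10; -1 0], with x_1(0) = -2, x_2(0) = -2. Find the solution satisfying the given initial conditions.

Coefficient matrix A = [[-6, 10], [-1, 0]].
Characteristic polynomial det(A - λI) = λ^2 + 6λ + 10 = 0.
Eigenvalues λ = -3 ± i (complex conjugate pair).
For λ=-3+i: an eigenvector is (3,1) - i(1,0) = (3 - i, 1).
A real fundamental pair from Re and Im of e^((-3+i)t)v: X_1 = e^(-3t)(cos(t)·(3,1) + sin(t)·(1,0)), X_2 = e^(-3t)(sin(t)·(3,1) - cos(t)·(1,0)).
General solution: c_1X_1 + c_2X_2.
Applying x_1(0)=-2, x_2(0)=-2 gives c_1=-2, c_2=-4.

x_1(t) = -14e^(-3t)sin(t) - 2e^(-3t)cos(t), x_2(t) = -4e^(-3t)sin(t) - 2e^(-3t)cos(t)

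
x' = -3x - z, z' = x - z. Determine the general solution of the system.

x(t) = c_1e^(-2t) + c_2te^(-2t) - 2c_2e^(-2t), z(t) = -c_1e^(-2t) - c_2te^(-2t) + c_2e^(-2t)

Coefficient matrix A = [[-3, -1], [1, -1]].
Characteristic polynomial det(A - λI) = λ^2 + 4λ + 4 = 0.
Single eigenvalue λ = -2 with algebraic multiplicity 2.
Eigenvector v = (1,-1); generalized eigenvector w with (A-λI)w=v is (-2,1).
General solution: e^(-2t)[c_1·v + c_2·(t·v + w)].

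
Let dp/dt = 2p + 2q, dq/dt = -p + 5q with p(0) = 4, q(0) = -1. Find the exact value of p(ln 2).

-16

A = [[2,2],[-1,5]]; eigenvalues λ = 4, 3.
Eigenvectors: (1,1) for λ=4, (2,1) for λ=3.
From the initial condition, c_1 = -6, c_2 = 5.
p(ln 2) = (-6)(2^4)(1) + (5)(2^3)(2) = -16.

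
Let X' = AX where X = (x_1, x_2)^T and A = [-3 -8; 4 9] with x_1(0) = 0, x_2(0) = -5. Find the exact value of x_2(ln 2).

-310

A = [[-3,-8],[4,9]]; eigenvalues λ = 5, 1.
Eigenvectors: (1,-1) for λ=5, (-2,1) for λ=1.
From the initial condition, c_1 = 10, c_2 = 5.
x_2(ln 2) = (10)(2^5)(-1) + (5)(2^1)(1) = -310.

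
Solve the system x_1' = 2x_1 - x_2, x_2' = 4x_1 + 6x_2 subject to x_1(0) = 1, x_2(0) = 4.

x_1(t) = -6te^(4t) + e^(4t), x_2(t) = 12te^(4t) + 4e^(4t)

Coefficient matrix A = [[2, -1], [4, 6]].
Characteristic polynomial det(A - λI) = λ^2 - 8λ + 16 = 0.
Single eigenvalue λ = 4 with algebraic multiplicity 2.
Eigenvector v = (1,-2); generalized eigenvector w with (A-λI)w=v is (-2,3).
General solution: e^(4t)[c_1·v + c_2·(t·v + w)].
Applying x_1(0)=1, x_2(0)=4 gives c_1=-11, c_2=-6.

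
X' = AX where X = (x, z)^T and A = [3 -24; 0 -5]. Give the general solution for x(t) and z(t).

x(t) = C_1e^(3t) + 3C_2e^(-5t), z(t) = C_2e^(-5t)

Coefficient matrix A = [[3, -24], [0, -5]].
Characteristic polynomial det(A - λI) = λ^2 + 2λ - 15 = 0.
Eigenvalues λ = 3, -5.
For λ=3: (A-λI) row 1 is [0, -24], so an eigenvector is (1, 0).
For λ=-5: (A-λI) row 1 is [8, -24], so an eigenvector is (3, 1).
General solution: C_1e^(3t)(1,0) + C_2e^(-5t)(3,1).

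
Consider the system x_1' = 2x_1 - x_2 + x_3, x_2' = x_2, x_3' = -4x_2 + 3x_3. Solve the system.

x_1(t) = c_1e^(3t) - c_2e^(t) + c_3e^(2t), x_2(t) = c_2e^(t), x_3(t) = c_1e^(3t) + 2c_2e^(t)

Coefficient matrix A = [[2, -1, 1], [0, 1, 0], [0, -4, 3]].
det(A - λI) = 0 gives eigenvalues λ = 3, 1, 2.
For λ=3: eigenvector (1,0,1).
For λ=1: eigenvector (-1,1,2).
For λ=2: eigenvector (1,0,0).
General solution: c_1e^(3t)(1,0,1) + c_2e^(t)(-1,1,2) + c_3e^(2t)(1,0,0).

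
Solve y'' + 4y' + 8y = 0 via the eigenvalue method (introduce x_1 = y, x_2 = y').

Let x_1 = y, x_2 = y'. Then x_1' = x_2 and x_2' = -8x_1 - 4x_2.
A = [[0,1],[-8,-4]]; det(A-λI) = λ^2 + 4λ + 8.
Eigenvalues λ = -2 ± 2i.

y(t) = C_1e^(-2t)cos(2t) + C_2e^(-2t)sin(2t)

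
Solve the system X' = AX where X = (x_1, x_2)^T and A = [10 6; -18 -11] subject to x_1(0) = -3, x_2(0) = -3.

x_1(t) = -18e^(t) + 15e^(-2t), x_2(t) = 27e^(t) - 30e^(-2t)

Coefficient matrix A = [[10, 6], [-18, -11]].
Characteristic polynomial det(A - λI) = λ^2 + λ - 2 = 0.
Eigenvalues λ = -2, 1.
For λ=-2: (A-λI) row 1 is [12, 6], so an eigenvector is (1, -2).
For λ=1: (A-λI) row 1 is [9, 6], so an eigenvector is (-2, 3).
General solution: C_1e^(-2t)(1,-2) + C_2e^(t)(-2,3).
Applying x_1(0)=-3, x_2(0)=-3 gives C_1=15, C_2=9.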